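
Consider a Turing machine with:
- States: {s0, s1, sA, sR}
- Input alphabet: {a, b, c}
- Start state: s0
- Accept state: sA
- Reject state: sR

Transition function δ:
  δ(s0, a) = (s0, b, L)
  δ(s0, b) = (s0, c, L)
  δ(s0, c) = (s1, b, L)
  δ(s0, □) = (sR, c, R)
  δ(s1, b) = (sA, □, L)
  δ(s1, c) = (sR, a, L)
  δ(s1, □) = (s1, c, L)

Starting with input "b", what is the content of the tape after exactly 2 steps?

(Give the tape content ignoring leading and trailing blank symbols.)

Execution trace:
Initial: [s0]b
Step 1: δ(s0, b) = (s0, c, L) → [s0]□c
Step 2: δ(s0, □) = (sR, c, R) → c[sR]c

The machine reaches the reject state sR and halts.

After 2 steps, the tape (ignoring leading/trailing blanks) is: cc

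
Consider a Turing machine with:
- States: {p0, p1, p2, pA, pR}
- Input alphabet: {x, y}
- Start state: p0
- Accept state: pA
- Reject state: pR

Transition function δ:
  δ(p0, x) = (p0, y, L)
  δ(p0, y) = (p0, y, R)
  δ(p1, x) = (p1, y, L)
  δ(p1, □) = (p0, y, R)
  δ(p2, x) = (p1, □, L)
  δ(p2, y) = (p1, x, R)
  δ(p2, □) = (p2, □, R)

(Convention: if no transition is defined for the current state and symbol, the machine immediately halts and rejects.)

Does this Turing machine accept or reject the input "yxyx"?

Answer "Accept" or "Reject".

Execution trace:
Initial: [p0]yxyx
Step 1: δ(p0, y) = (p0, y, R) → y[p0]xyx
Step 2: δ(p0, x) = (p0, y, L) → [p0]yyyx
Step 3: δ(p0, y) = (p0, y, R) → y[p0]yyx
Step 4: δ(p0, y) = (p0, y, R) → yy[p0]yx
Step 5: δ(p0, y) = (p0, y, R) → yyy[p0]x
Step 6: δ(p0, x) = (p0, y, L) → yy[p0]yy
Step 7: δ(p0, y) = (p0, y, R) → yyy[p0]y
Step 8: δ(p0, y) = (p0, y, R) → yyyy[p0]□

No transition is defined for δ(p0, □). By convention the machine halts and rejects.

Answer: Reject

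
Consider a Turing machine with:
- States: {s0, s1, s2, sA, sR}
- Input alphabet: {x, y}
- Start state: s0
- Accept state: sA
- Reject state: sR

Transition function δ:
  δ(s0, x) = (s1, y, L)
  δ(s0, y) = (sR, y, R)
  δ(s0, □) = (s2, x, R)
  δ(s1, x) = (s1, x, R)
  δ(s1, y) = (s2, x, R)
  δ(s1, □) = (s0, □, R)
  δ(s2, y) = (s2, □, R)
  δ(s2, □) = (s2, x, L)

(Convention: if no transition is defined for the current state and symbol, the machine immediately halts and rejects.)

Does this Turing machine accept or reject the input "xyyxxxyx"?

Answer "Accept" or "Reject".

Execution trace:
Initial: [s0]xyyxxxyx
Step 1: δ(s0, x) = (s1, y, L) → [s1]□yyyxxxyx
Step 2: δ(s1, □) = (s0, □, R) → □[s0]yyyxxxyx
Step 3: δ(s0, y) = (sR, y, R) → □y[sR]yyxxxyx

The machine reaches the reject state sR and halts.

Answer: Reject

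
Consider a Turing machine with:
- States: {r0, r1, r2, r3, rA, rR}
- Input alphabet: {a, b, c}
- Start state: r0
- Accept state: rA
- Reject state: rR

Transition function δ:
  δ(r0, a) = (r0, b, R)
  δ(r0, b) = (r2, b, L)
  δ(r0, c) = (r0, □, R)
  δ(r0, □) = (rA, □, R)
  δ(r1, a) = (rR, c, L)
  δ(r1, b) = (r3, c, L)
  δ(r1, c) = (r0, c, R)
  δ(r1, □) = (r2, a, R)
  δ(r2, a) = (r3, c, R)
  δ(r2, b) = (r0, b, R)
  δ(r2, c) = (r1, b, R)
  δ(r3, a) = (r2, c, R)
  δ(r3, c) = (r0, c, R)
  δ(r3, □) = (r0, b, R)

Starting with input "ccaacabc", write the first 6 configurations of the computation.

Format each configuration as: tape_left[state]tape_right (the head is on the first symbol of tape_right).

Transitions applied:
Step 1: δ(r0, c) = (r0, □, R)
Step 2: δ(r0, c) = (r0, □, R)
Step 3: δ(r0, a) = (r0, b, R)
Step 4: δ(r0, a) = (r0, b, R)
Step 5: δ(r0, c) = (r0, □, R)

The first 6 configurations are:
[r0]ccaacabc ⊢ □[r0]caacabc ⊢ □□[r0]aacabc ⊢ □□b[r0]acabc ⊢ □□bb[r0]cabc ⊢ □□bb□[r0]abc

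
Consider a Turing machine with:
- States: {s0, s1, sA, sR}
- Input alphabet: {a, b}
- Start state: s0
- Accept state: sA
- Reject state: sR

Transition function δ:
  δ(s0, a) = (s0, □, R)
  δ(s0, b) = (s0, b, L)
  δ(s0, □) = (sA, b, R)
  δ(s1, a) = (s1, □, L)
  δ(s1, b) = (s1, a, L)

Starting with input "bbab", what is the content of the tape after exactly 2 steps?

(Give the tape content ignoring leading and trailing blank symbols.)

Execution trace:
Initial: [s0]bbab
Step 1: δ(s0, b) = (s0, b, L) → [s0]□bbab
Step 2: δ(s0, □) = (sA, b, R) → b[sA]bbab

The machine reaches the accept state sA and halts.

After 2 steps, the tape (ignoring leading/trailing blanks) is: bbbab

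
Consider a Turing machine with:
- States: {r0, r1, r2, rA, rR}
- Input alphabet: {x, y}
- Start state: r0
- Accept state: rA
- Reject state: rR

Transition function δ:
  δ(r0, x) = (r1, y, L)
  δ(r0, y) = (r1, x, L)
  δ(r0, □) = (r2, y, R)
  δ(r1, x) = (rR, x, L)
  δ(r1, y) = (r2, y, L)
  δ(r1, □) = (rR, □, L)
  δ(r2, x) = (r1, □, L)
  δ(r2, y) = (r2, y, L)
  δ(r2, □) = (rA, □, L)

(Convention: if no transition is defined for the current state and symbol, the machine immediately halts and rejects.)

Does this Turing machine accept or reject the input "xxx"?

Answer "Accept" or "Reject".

Execution trace:
Initial: [r0]xxx
Step 1: δ(r0, x) = (r1, y, L) → [r1]□yxx
Step 2: δ(r1, □) = (rR, □, L) → [rR]□□yxx

The machine reaches the reject state rR and halts.

Answer: Reject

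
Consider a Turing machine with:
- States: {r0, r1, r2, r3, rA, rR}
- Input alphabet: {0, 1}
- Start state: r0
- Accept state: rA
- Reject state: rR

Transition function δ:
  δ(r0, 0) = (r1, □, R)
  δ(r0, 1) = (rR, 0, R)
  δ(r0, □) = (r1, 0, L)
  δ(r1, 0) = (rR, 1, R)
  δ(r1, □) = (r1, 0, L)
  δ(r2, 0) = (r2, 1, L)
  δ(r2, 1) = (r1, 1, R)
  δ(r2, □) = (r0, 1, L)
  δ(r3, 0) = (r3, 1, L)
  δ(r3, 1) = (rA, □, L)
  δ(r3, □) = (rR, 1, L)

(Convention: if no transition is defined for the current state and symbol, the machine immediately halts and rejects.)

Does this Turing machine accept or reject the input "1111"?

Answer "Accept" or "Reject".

Execution trace:
Initial: [r0]1111
Step 1: δ(r0, 1) = (rR, 0, R) → 0[rR]111

The machine reaches the reject state rR and halts.

Answer: Reject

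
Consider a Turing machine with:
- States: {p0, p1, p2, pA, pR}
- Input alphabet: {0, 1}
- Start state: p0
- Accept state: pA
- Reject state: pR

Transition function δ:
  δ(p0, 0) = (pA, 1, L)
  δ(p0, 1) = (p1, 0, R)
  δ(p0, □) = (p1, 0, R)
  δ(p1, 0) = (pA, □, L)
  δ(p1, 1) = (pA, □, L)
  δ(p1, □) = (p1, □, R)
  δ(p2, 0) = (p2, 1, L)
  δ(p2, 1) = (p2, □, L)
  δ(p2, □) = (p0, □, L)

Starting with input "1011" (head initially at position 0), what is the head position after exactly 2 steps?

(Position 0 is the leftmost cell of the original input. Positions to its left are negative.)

Execution trace (head position shown):
Step 0: [p0]1011  (head at position 0)
Step 1: move right → 0[p1]011  (head at position 1)
Step 2: move left → [pA]0□11  (head at position 0)

After 2 steps, the head is at position 0.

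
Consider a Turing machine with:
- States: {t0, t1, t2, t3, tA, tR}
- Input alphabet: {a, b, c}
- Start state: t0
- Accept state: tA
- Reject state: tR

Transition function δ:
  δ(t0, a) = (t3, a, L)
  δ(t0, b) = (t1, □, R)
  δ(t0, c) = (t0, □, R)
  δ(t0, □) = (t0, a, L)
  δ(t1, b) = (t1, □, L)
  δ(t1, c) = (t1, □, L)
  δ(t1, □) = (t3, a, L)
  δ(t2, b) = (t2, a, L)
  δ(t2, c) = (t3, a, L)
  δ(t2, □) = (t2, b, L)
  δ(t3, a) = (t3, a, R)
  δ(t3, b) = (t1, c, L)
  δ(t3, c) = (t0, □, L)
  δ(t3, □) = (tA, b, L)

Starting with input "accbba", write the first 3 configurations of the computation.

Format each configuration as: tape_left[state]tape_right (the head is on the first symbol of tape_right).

Transitions applied:
Step 1: δ(t0, a) = (t3, a, L)
Step 2: δ(t3, □) = (tA, b, L)

The first 3 configurations are:
[t0]accbba ⊢ [t3]□accbba ⊢ [tA]□baccbba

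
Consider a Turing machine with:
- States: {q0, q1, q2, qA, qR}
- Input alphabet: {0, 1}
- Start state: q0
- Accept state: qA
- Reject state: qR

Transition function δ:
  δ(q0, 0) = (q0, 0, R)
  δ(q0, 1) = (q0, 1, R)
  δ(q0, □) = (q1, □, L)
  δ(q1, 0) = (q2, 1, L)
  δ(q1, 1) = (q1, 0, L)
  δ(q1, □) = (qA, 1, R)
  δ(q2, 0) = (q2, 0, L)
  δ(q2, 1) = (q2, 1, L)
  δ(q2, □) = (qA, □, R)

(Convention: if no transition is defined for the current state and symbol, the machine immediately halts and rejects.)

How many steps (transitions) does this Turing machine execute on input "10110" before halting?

Execution trace:
Initial: [q0]10110
Step 1: δ(q0, 1) = (q0, 1, R) → 1[q0]0110
Step 2: δ(q0, 0) = (q0, 0, R) → 10[q0]110
Step 3: δ(q0, 1) = (q0, 1, R) → 101[q0]10
Step 4: δ(q0, 1) = (q0, 1, R) → 1011[q0]0
Step 5: δ(q0, 0) = (q0, 0, R) → 10110[q0]□
Step 6: δ(q0, □) = (q1, □, L) → 1011[q1]0□
Step 7: δ(q1, 0) = (q2, 1, L) → 101[q2]11□
Step 8: δ(q2, 1) = (q2, 1, L) → 10[q2]111□
Step 9: δ(q2, 1) = (q2, 1, L) → 1[q2]0111□
Step 10: δ(q2, 0) = (q2, 0, L) → [q2]10111□
Step 11: δ(q2, 1) = (q2, 1, L) → [q2]□10111□
Step 12: δ(q2, □) = (qA, □, R) → □[qA]10111□

The machine reaches the accept state qA and halts.

The machine executed 12 steps before halting.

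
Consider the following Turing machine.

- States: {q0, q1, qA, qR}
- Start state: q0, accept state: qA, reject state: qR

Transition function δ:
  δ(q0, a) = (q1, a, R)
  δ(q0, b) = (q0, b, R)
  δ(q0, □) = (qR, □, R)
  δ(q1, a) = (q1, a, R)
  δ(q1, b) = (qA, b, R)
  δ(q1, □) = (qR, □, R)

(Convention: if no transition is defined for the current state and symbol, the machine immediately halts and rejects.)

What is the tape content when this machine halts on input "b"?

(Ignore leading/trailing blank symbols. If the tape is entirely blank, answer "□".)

Execution trace:
Initial: [q0]b
Step 1: δ(q0, b) = (q0, b, R) → b[q0]□
Step 2: δ(q0, □) = (qR, □, R) → b□[qR]□

The machine reaches the reject state qR and halts.

Final tape (ignoring leading/trailing blanks): b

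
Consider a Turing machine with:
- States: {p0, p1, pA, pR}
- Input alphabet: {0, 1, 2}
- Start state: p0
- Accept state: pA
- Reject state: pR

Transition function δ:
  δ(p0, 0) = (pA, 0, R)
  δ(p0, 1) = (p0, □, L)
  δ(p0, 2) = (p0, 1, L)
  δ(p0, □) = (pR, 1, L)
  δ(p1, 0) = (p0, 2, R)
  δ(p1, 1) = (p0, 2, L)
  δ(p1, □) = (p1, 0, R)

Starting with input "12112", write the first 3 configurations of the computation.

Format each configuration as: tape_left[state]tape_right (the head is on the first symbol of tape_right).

Transitions applied:
Step 1: δ(p0, 1) = (p0, □, L)
Step 2: δ(p0, □) = (pR, 1, L)

The first 3 configurations are:
[p0]12112 ⊢ [p0]□□2112 ⊢ [pR]□1□2112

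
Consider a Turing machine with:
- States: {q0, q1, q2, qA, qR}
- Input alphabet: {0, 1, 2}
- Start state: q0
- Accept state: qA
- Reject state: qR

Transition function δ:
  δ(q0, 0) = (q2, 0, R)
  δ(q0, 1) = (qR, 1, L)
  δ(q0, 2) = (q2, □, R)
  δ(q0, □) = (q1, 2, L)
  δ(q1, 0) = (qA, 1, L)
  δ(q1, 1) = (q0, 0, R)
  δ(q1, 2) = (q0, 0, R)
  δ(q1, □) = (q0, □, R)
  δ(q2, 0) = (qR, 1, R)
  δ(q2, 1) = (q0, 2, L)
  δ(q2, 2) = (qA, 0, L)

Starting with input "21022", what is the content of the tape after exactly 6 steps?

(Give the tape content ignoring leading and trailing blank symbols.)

Execution trace:
Initial: [q0]21022
Step 1: δ(q0, 2) = (q2, □, R) → □[q2]1022
Step 2: δ(q2, 1) = (q0, 2, L) → [q0]□2022
Step 3: δ(q0, □) = (q1, 2, L) → [q1]□22022
Step 4: δ(q1, □) = (q0, □, R) → □[q0]22022
Step 5: δ(q0, 2) = (q2, □, R) → □□[q2]2022
Step 6: δ(q2, 2) = (qA, 0, L) → □[qA]□0022

The machine reaches the accept state qA and halts.

After 6 steps, the tape (ignoring leading/trailing blanks) is: 0022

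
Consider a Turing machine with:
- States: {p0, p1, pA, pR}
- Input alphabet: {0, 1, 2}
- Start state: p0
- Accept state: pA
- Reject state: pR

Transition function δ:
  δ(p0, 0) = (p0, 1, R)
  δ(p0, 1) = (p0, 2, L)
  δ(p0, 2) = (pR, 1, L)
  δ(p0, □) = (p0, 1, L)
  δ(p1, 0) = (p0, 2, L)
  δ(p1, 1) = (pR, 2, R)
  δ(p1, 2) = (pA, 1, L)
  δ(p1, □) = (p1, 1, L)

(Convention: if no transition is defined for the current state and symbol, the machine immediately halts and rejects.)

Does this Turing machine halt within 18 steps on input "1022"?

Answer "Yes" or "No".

Execution trace:
Initial: [p0]1022
Step 1: δ(p0, 1) = (p0, 2, L) → [p0]□2022
Step 2: δ(p0, □) = (p0, 1, L) → [p0]□12022
Step 3: δ(p0, □) = (p0, 1, L) → [p0]□112022
Step 4: δ(p0, □) = (p0, 1, L) → [p0]□1112022
Step 5: δ(p0, □) = (p0, 1, L) → [p0]□11112022
Step 6: δ(p0, □) = (p0, 1, L) → [p0]□111112022
Step 7: δ(p0, □) = (p0, 1, L) → [p0]□1111112022
Step 8: δ(p0, □) = (p0, 1, L) → [p0]□11111112022
Step 9: δ(p0, □) = (p0, 1, L) → [p0]□111111112022
Step 10: δ(p0, □) = (p0, 1, L) → [p0]□1111111112022
Step 11: δ(p0, □) = (p0, 1, L) → [p0]□11111111112022
Step 12: δ(p0, □) = (p0, 1, L) → [p0]□111111111112022
Step 13: δ(p0, □) = (p0, 1, L) → [p0]□1111111111112022
Step 14: δ(p0, □) = (p0, 1, L) → [p0]□11111111111112022
Step 15: δ(p0, □) = (p0, 1, L) → [p0]□111111111111112022
Step 16: δ(p0, □) = (p0, 1, L) → [p0]□1111111111111112022
Step 17: δ(p0, □) = (p0, 1, L) → [p0]□11111111111111112022
Step 18: δ(p0, □) = (p0, 1, L) → [p0]□111111111111111112022

The machine has not reached a halting state after 18 steps.
The machine did not halt within the 18-step bound.

Answer: No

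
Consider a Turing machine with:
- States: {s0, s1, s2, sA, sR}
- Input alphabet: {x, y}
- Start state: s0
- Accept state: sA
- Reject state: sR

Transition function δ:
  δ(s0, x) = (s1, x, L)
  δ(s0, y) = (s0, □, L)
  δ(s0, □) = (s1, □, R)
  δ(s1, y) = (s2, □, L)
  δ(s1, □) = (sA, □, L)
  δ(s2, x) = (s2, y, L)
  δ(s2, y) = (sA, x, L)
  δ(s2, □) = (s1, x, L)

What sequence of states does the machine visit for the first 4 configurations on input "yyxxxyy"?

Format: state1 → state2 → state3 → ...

Execution trace:
Initial: [s0]yyxxxyy
Step 1: δ(s0, y) = (s0, □, L) → [s0]□□yxxxyy
Step 2: δ(s0, □) = (s1, □, R) → □[s1]□yxxxyy
Step 3: δ(s1, □) = (sA, □, L) → [sA]□□yxxxyy

The machine reaches the accept state sA and halts.

State sequence: s0 → s0 → s1 → sA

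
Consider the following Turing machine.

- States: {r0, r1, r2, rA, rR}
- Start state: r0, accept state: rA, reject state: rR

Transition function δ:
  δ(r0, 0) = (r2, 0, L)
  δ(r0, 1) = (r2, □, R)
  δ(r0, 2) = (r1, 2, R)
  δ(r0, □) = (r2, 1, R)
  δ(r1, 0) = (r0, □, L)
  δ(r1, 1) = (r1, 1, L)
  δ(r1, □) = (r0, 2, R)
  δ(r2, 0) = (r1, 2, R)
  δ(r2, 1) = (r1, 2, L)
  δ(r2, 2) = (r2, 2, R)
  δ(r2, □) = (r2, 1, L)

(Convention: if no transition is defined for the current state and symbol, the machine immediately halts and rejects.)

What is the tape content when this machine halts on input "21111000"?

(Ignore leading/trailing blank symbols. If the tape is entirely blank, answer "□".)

Execution trace:
Initial: [r0]21111000
Step 1: δ(r0, 2) = (r1, 2, R) → 2[r1]1111000
Step 2: δ(r1, 1) = (r1, 1, L) → [r1]21111000

No transition is defined for δ(r1, 2). By convention the machine halts and rejects.

Final tape (ignoring leading/trailing blanks): 21111000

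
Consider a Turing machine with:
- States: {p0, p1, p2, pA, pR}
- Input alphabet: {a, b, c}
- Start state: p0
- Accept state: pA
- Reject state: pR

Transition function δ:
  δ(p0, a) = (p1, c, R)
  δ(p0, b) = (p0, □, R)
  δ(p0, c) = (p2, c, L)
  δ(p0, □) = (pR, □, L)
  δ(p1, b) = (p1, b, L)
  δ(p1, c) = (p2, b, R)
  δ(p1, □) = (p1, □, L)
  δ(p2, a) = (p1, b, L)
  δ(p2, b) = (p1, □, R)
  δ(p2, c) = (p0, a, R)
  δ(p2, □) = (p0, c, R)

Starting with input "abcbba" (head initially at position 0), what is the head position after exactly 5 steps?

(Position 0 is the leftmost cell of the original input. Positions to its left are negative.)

Execution trace (head position shown):
Step 0: [p0]abcbba  (head at position 0)
Step 1: move right → c[p1]bcbba  (head at position 1)
Step 2: move left → [p1]cbcbba  (head at position 0)
Step 3: move right → b[p2]bcbba  (head at position 1)
Step 4: move right → b□[p1]cbba  (head at position 2)
Step 5: move right → b□b[p2]bba  (head at position 3)

After 5 steps, the head is at position 3.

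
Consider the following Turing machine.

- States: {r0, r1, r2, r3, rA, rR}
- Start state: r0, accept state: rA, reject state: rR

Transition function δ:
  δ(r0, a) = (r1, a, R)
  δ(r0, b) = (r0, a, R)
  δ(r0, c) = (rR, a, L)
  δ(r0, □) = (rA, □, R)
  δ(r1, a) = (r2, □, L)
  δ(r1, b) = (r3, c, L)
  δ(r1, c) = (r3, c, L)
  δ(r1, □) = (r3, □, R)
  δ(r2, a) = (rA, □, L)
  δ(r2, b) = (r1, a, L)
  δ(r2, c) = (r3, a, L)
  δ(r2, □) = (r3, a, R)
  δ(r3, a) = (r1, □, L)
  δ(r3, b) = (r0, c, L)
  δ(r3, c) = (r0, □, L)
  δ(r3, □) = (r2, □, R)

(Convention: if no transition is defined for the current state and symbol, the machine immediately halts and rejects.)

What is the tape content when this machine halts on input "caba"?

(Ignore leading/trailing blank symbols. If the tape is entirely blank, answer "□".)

Execution trace:
Initial: [r0]caba
Step 1: δ(r0, c) = (rR, a, L) → [rR]□aaba

The machine reaches the reject state rR and halts.

Final tape (ignoring leading/trailing blanks): aaba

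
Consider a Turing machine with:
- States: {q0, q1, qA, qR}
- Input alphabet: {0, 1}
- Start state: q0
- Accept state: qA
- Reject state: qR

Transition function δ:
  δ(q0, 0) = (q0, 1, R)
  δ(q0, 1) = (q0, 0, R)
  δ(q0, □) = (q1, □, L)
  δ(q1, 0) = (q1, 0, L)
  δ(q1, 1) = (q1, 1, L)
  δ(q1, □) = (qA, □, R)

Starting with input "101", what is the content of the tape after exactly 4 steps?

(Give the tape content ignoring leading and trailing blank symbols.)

Execution trace:
Initial: [q0]101
Step 1: δ(q0, 1) = (q0, 0, R) → 0[q0]01
Step 2: δ(q0, 0) = (q0, 1, R) → 01[q0]1
Step 3: δ(q0, 1) = (q0, 0, R) → 010[q0]□
Step 4: δ(q0, □) = (q1, □, L) → 01[q1]0□

After 4 steps, the tape (ignoring leading/trailing blanks) is: 010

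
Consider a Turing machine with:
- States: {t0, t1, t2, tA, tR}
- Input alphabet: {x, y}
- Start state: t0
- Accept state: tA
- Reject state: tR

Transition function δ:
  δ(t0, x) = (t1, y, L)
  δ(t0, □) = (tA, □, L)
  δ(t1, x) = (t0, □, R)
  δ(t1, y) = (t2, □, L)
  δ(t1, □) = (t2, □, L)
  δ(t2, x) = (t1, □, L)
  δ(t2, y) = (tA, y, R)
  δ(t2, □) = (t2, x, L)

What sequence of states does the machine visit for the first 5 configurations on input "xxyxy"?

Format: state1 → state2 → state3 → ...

Execution trace:
Initial: [t0]xxyxy
Step 1: δ(t0, x) = (t1, y, L) → [t1]□yxyxy
Step 2: δ(t1, □) = (t2, □, L) → [t2]□□yxyxy
Step 3: δ(t2, □) = (t2, x, L) → [t2]□x□yxyxy
Step 4: δ(t2, □) = (t2, x, L) → [t2]□xx□yxyxy

State sequence: t0 → t1 → t2 → t2 → t2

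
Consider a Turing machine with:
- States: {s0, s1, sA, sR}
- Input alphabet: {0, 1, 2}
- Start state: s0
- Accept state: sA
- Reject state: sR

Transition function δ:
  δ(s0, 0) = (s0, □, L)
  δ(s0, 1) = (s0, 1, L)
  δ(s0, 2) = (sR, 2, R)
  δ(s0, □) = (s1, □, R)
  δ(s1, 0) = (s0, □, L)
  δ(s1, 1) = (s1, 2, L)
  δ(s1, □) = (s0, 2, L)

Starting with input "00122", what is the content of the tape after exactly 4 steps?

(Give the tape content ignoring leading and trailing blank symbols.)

Execution trace:
Initial: [s0]00122
Step 1: δ(s0, 0) = (s0, □, L) → [s0]□□0122
Step 2: δ(s0, □) = (s1, □, R) → □[s1]□0122
Step 3: δ(s1, □) = (s0, 2, L) → [s0]□20122
Step 4: δ(s0, □) = (s1, □, R) → □[s1]20122

No transition is defined for δ(s1, 2). By convention the machine halts and rejects.

After 4 steps, the tape (ignoring leading/trailing blanks) is: 20122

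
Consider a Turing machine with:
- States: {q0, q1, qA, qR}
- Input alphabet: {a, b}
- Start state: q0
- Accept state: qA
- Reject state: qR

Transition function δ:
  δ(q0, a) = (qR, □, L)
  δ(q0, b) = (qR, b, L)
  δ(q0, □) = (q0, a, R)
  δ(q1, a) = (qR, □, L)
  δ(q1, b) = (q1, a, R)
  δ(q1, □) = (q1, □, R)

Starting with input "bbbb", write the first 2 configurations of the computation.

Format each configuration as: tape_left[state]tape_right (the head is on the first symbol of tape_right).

Transitions applied:
Step 1: δ(q0, b) = (qR, b, L)

The first 2 configurations are:
[q0]bbbb ⊢ [qR]□bbbb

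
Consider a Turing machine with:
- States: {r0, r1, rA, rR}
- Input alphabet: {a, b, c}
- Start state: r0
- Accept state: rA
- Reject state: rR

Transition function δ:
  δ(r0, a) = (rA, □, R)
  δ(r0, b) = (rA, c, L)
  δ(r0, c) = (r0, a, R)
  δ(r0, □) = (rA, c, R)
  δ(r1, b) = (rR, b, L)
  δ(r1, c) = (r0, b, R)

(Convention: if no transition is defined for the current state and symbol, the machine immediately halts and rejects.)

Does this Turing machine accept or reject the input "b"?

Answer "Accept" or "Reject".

Execution trace:
Initial: [r0]b
Step 1: δ(r0, b) = (rA, c, L) → [rA]□c

The machine reaches the accept state rA and halts.

Answer: Accept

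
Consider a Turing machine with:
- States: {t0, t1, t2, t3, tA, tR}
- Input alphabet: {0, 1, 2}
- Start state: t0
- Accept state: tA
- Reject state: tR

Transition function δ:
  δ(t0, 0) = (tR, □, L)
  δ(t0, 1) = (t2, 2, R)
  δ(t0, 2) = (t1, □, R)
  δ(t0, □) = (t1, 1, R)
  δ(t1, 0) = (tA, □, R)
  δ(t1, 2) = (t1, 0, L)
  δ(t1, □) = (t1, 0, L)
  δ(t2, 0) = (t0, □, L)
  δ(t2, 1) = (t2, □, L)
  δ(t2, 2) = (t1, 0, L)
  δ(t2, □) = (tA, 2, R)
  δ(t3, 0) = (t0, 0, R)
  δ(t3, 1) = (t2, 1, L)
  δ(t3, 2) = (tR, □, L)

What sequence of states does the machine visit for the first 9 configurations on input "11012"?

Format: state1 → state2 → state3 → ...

Execution trace:
Initial: [t0]11012
Step 1: δ(t0, 1) = (t2, 2, R) → 2[t2]1012
Step 2: δ(t2, 1) = (t2, □, L) → [t2]2□012
Step 3: δ(t2, 2) = (t1, 0, L) → [t1]□0□012
Step 4: δ(t1, □) = (t1, 0, L) → [t1]□00□012
Step 5: δ(t1, □) = (t1, 0, L) → [t1]□000□012
Step 6: δ(t1, □) = (t1, 0, L) → [t1]□0000□012
Step 7: δ(t1, □) = (t1, 0, L) → [t1]□00000□012
Step 8: δ(t1, □) = (t1, 0, L) → [t1]□000000□012

State sequence: t0 → t2 → t2 → t1 → t1 → t1 → t1 → t1 → t1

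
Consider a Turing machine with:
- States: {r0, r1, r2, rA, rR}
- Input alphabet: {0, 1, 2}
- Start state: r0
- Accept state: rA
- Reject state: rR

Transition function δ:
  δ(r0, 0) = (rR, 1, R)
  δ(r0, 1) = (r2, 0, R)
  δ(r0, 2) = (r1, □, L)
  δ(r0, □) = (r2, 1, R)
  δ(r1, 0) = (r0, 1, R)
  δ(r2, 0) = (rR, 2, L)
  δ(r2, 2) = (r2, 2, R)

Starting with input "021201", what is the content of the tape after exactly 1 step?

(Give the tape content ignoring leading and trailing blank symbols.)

Execution trace:
Initial: [r0]021201
Step 1: δ(r0, 0) = (rR, 1, R) → 1[rR]21201

The machine reaches the reject state rR and halts.

After 1 step, the tape (ignoring leading/trailing blanks) is: 121201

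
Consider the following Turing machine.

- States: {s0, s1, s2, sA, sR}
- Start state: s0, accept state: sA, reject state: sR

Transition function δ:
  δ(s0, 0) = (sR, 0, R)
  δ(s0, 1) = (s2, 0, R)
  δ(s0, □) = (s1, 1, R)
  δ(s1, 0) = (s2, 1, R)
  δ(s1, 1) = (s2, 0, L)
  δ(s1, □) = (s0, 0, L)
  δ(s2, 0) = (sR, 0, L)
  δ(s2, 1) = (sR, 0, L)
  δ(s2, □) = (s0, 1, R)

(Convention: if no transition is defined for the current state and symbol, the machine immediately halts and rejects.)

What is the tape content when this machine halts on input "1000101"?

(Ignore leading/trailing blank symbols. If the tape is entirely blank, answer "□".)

Execution trace:
Initial: [s0]1000101
Step 1: δ(s0, 1) = (s2, 0, R) → 0[s2]000101
Step 2: δ(s2, 0) = (sR, 0, L) → [sR]0000101

The machine reaches the reject state sR and halts.

Final tape (ignoring leading/trailing blanks): 0000101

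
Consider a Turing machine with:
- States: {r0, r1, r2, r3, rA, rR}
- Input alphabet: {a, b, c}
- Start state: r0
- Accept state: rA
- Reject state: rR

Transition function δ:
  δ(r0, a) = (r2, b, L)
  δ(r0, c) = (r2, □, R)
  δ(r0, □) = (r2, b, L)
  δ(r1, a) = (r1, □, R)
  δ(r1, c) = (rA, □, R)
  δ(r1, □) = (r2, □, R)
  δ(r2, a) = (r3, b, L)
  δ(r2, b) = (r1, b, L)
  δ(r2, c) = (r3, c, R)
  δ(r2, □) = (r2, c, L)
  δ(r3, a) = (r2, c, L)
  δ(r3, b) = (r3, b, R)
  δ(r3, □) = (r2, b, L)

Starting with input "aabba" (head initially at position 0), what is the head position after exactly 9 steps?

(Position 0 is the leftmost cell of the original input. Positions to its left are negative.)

Execution trace (head position shown):
Step 0: [r0]aabba  (head at position 0)
Step 1: move left → [r2]□babba  (head at position -1)
Step 2: move left → [r2]□cbabba  (head at position -2)
Step 3: move left → [r2]□ccbabba  (head at position -3)
Step 4: move left → [r2]□cccbabba  (head at position -4)
Step 5: move left → [r2]□ccccbabba  (head at position -5)
Step 6: move left → [r2]□cccccbabba  (head at position -6)
Step 7: move left → [r2]□ccccccbabba  (head at position -7)
Step 8: move left → [r2]□cccccccbabba  (head at position -8)
Step 9: move left → [r2]□ccccccccbabba  (head at position -9)

After 9 steps, the head is at position -9.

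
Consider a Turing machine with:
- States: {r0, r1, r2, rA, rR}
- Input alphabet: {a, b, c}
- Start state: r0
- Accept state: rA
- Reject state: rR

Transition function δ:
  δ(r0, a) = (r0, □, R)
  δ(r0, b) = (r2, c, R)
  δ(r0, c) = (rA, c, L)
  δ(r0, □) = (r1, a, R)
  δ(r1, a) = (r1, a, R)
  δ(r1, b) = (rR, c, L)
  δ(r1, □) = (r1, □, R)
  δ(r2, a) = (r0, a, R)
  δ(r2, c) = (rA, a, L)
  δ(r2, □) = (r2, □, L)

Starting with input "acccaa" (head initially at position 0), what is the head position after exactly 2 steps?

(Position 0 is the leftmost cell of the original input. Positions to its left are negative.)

Execution trace (head position shown):
Step 0: [r0]acccaa  (head at position 0)
Step 1: move right → □[r0]cccaa  (head at position 1)
Step 2: move left → [rA]□cccaa  (head at position 0)

After 2 steps, the head is at position 0.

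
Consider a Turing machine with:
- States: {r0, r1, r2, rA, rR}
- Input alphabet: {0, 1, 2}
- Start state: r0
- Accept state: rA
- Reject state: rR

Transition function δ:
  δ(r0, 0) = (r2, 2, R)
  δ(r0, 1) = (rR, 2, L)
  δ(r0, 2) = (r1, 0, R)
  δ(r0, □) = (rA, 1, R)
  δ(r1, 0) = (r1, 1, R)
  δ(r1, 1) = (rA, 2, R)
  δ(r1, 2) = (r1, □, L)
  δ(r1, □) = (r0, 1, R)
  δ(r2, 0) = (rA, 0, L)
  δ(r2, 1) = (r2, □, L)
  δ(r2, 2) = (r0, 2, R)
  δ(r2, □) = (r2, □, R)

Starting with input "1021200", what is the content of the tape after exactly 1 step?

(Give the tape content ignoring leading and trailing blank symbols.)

Execution trace:
Initial: [r0]1021200
Step 1: δ(r0, 1) = (rR, 2, L) → [rR]□2021200

The machine reaches the reject state rR and halts.

After 1 step, the tape (ignoring leading/trailing blanks) is: 2021200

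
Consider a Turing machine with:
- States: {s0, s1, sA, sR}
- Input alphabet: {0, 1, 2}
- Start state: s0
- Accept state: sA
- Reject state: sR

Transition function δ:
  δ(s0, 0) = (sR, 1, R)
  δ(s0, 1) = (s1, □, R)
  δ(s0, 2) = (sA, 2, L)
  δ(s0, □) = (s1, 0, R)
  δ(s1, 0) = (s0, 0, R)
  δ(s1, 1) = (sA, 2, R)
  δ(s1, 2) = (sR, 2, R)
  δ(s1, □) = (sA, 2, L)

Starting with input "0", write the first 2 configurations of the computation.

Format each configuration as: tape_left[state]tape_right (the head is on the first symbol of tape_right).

Transitions applied:
Step 1: δ(s0, 0) = (sR, 1, R)

The first 2 configurations are:
[s0]0 ⊢ 1[sR]□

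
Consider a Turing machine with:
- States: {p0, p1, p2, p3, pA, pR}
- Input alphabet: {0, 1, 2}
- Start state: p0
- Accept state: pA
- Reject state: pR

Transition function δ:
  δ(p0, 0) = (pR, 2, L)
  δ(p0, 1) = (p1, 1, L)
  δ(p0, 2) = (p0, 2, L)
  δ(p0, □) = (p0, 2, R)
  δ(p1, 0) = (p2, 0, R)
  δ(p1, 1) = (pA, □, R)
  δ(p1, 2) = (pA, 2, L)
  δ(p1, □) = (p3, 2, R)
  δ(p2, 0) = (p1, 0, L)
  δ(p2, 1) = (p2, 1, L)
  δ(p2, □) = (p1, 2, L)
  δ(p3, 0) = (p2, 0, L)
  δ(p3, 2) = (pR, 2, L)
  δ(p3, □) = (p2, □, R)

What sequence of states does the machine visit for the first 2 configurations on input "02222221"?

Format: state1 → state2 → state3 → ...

Execution trace:
Initial: [p0]02222221
Step 1: δ(p0, 0) = (pR, 2, L) → [pR]□22222221

The machine reaches the reject state pR and halts.

State sequence: p0 → pR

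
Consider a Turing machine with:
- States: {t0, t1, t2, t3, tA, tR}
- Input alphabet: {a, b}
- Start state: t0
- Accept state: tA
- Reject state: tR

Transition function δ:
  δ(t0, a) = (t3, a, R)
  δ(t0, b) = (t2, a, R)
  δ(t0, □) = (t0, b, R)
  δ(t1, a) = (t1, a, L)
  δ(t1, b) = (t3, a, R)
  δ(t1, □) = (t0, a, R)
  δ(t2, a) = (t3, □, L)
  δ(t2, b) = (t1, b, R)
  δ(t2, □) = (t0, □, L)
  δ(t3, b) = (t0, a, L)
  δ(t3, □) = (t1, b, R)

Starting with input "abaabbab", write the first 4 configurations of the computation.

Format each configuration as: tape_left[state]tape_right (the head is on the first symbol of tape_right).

Transitions applied:
Step 1: δ(t0, a) = (t3, a, R)
Step 2: δ(t3, b) = (t0, a, L)
Step 3: δ(t0, a) = (t3, a, R)

The first 4 configurations are:
[t0]abaabbab ⊢ a[t3]baabbab ⊢ [t0]aaaabbab ⊢ a[t3]aaabbab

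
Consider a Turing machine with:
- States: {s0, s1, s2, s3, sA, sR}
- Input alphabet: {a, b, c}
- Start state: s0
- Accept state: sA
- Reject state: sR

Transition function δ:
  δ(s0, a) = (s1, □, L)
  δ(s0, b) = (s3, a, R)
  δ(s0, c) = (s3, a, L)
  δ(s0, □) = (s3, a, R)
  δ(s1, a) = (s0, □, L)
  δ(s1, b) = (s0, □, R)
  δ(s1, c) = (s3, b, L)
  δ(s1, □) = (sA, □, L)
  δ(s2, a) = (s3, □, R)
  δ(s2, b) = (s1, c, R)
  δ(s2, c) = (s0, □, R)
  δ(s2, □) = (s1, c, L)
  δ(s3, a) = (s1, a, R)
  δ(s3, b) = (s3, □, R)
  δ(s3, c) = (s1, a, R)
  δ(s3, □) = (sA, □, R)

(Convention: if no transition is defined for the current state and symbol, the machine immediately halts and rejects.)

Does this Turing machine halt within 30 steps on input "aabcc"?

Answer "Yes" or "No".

Execution trace:
Initial: [s0]aabcc
Step 1: δ(s0, a) = (s1, □, L) → [s1]□□abcc
Step 2: δ(s1, □) = (sA, □, L) → [sA]□□□abcc

The machine reaches the accept state sA and halts.
The machine halted after 2 steps (within the 30-step bound).

Answer: Yes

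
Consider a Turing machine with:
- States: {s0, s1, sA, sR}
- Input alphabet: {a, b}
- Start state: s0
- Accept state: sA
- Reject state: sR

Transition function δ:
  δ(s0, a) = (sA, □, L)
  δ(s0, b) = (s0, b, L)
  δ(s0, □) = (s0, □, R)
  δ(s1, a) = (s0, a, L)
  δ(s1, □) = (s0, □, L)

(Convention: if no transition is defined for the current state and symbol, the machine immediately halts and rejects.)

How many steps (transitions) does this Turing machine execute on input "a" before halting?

Execution trace:
Initial: [s0]a
Step 1: δ(s0, a) = (sA, □, L) → [sA]□□

The machine reaches the accept state sA and halts.

The machine executed 1 step before halting.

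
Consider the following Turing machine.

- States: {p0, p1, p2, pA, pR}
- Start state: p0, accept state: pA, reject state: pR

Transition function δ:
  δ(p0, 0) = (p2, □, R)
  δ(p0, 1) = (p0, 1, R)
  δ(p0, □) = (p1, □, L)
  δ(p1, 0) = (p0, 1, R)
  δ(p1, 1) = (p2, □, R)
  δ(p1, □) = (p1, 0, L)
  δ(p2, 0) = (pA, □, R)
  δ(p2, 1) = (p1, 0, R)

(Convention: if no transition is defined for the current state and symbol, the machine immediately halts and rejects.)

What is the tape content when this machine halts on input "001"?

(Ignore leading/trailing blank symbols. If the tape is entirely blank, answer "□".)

Execution trace:
Initial: [p0]001
Step 1: δ(p0, 0) = (p2, □, R) → □[p2]01
Step 2: δ(p2, 0) = (pA, □, R) → □□[pA]1

The machine reaches the accept state pA and halts.

Final tape (ignoring leading/trailing blanks): 1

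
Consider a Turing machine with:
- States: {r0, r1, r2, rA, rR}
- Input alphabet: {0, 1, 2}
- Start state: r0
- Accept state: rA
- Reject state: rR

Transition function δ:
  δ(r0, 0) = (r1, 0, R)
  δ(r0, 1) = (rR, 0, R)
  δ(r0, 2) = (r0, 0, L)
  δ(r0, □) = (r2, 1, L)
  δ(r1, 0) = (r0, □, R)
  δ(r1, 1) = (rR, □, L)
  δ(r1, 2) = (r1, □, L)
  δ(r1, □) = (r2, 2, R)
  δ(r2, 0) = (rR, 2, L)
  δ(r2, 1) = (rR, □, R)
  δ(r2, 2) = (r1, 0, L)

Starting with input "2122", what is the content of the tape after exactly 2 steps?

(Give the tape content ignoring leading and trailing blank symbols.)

Execution trace:
Initial: [r0]2122
Step 1: δ(r0, 2) = (r0, 0, L) → [r0]□0122
Step 2: δ(r0, □) = (r2, 1, L) → [r2]□10122

No transition is defined for δ(r2, □). By convention the machine halts and rejects.

After 2 steps, the tape (ignoring leading/trailing blanks) is: 10122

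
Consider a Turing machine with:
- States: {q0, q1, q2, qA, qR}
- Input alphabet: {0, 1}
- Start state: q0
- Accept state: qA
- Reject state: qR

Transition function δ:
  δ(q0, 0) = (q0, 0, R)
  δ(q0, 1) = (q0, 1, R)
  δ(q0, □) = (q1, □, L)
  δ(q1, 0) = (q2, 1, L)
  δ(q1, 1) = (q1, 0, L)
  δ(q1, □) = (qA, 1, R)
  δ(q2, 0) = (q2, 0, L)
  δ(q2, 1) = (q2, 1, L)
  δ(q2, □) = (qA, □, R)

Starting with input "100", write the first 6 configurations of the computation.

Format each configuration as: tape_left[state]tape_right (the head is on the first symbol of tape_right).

Transitions applied:
Step 1: δ(q0, 1) = (q0, 1, R)
Step 2: δ(q0, 0) = (q0, 0, R)
Step 3: δ(q0, 0) = (q0, 0, R)
Step 4: δ(q0, □) = (q1, □, L)
Step 5: δ(q1, 0) = (q2, 1, L)

The first 6 configurations are:
[q0]100 ⊢ 1[q0]00 ⊢ 10[q0]0 ⊢ 100[q0]□ ⊢ 10[q1]0□ ⊢ 1[q2]01□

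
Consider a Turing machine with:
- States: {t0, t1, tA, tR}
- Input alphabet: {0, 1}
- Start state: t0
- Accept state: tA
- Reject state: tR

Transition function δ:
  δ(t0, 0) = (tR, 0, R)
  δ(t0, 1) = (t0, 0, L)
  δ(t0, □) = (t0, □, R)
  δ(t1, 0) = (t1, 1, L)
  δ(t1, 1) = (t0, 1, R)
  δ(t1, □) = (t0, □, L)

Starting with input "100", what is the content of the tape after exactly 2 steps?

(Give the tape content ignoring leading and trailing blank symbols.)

Execution trace:
Initial: [t0]100
Step 1: δ(t0, 1) = (t0, 0, L) → [t0]□000
Step 2: δ(t0, □) = (t0, □, R) → □[t0]000

After 2 steps, the tape (ignoring leading/trailing blanks) is: 000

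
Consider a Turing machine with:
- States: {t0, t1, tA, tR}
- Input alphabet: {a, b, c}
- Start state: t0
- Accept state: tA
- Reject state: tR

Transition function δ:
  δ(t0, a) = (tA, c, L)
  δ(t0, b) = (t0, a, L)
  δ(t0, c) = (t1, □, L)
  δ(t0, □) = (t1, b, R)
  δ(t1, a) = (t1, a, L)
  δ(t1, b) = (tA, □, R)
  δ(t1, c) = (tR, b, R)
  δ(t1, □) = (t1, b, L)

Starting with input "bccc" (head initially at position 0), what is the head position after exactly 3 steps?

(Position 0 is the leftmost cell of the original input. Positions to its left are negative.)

Execution trace (head position shown):
Step 0: [t0]bccc  (head at position 0)
Step 1: move left → [t0]□accc  (head at position -1)
Step 2: move right → b[t1]accc  (head at position 0)
Step 3: move left → [t1]baccc  (head at position -1)

After 3 steps, the head is at position -1.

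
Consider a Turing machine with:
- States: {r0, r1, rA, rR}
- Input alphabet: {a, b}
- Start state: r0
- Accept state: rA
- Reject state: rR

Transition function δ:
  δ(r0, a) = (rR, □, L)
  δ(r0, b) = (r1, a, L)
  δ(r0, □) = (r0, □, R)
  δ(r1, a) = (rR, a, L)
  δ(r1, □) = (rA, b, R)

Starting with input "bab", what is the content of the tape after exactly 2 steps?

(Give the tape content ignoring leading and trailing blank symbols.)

Execution trace:
Initial: [r0]bab
Step 1: δ(r0, b) = (r1, a, L) → [r1]□aab
Step 2: δ(r1, □) = (rA, b, R) → b[rA]aab

The machine reaches the accept state rA and halts.

After 2 steps, the tape (ignoring leading/trailing blanks) is: baab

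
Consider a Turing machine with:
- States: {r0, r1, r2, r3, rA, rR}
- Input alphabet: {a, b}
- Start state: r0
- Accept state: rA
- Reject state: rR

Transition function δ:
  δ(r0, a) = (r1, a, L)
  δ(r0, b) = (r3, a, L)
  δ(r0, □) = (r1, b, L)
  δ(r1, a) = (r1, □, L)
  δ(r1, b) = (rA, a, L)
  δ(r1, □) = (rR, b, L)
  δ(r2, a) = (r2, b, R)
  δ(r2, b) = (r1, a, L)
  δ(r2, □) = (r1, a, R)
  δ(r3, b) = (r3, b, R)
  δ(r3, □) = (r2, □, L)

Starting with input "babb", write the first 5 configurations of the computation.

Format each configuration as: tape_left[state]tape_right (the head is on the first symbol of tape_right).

Transitions applied:
Step 1: δ(r0, b) = (r3, a, L)
Step 2: δ(r3, □) = (r2, □, L)
Step 3: δ(r2, □) = (r1, a, R)
Step 4: δ(r1, □) = (rR, b, L)

The first 5 configurations are:
[r0]babb ⊢ [r3]□aabb ⊢ [r2]□□aabb ⊢ a[r1]□aabb ⊢ [rR]abaabb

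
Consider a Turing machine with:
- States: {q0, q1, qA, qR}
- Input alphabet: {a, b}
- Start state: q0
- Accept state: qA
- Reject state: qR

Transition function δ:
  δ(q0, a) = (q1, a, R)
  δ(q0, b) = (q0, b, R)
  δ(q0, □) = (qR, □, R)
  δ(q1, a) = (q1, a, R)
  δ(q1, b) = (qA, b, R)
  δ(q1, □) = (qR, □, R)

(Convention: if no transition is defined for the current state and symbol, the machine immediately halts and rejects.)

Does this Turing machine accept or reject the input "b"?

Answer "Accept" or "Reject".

Execution trace:
Initial: [q0]b
Step 1: δ(q0, b) = (q0, b, R) → b[q0]□
Step 2: δ(q0, □) = (qR, □, R) → b□[qR]□

The machine reaches the reject state qR and halts.

Answer: Reject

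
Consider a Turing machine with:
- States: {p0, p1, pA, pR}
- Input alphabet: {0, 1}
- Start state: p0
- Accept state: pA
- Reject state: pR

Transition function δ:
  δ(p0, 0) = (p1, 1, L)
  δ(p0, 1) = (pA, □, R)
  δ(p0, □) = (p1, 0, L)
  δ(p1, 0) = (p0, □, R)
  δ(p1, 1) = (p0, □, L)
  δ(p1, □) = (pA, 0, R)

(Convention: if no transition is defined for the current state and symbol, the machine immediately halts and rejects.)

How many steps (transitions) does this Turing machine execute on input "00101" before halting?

Execution trace:
Initial: [p0]00101
Step 1: δ(p0, 0) = (p1, 1, L) → [p1]□10101
Step 2: δ(p1, □) = (pA, 0, R) → 0[pA]10101

The machine reaches the accept state pA and halts.

The machine executed 2 steps before halting.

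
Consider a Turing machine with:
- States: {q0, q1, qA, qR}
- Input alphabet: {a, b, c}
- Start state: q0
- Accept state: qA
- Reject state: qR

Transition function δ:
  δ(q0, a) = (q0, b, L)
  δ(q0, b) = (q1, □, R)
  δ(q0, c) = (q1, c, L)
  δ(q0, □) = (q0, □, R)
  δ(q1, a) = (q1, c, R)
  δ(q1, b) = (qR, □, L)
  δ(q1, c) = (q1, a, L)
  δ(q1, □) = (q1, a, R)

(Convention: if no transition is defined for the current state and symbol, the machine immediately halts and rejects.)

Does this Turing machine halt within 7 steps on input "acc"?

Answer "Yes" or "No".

Execution trace:
Initial: [q0]acc
Step 1: δ(q0, a) = (q0, b, L) → [q0]□bcc
Step 2: δ(q0, □) = (q0, □, R) → □[q0]bcc
Step 3: δ(q0, b) = (q1, □, R) → □□[q1]cc
Step 4: δ(q1, c) = (q1, a, L) → □[q1]□ac
Step 5: δ(q1, □) = (q1, a, R) → □a[q1]ac
Step 6: δ(q1, a) = (q1, c, R) → □ac[q1]c
Step 7: δ(q1, c) = (q1, a, L) → □a[q1]ca

The machine has not reached a halting state after 7 steps.
The machine did not halt within the 7-step bound.

Answer: No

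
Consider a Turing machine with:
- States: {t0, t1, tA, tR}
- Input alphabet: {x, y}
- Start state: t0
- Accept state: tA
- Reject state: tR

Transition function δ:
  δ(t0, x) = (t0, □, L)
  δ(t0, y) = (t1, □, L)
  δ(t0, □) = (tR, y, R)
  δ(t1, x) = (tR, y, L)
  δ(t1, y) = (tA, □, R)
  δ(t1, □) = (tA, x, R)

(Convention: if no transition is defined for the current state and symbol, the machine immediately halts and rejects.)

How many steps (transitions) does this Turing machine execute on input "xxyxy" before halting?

Execution trace:
Initial: [t0]xxyxy
Step 1: δ(t0, x) = (t0, □, L) → [t0]□□xyxy
Step 2: δ(t0, □) = (tR, y, R) → y[tR]□xyxy

The machine reaches the reject state tR and halts.

The machine executed 2 steps before halting.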